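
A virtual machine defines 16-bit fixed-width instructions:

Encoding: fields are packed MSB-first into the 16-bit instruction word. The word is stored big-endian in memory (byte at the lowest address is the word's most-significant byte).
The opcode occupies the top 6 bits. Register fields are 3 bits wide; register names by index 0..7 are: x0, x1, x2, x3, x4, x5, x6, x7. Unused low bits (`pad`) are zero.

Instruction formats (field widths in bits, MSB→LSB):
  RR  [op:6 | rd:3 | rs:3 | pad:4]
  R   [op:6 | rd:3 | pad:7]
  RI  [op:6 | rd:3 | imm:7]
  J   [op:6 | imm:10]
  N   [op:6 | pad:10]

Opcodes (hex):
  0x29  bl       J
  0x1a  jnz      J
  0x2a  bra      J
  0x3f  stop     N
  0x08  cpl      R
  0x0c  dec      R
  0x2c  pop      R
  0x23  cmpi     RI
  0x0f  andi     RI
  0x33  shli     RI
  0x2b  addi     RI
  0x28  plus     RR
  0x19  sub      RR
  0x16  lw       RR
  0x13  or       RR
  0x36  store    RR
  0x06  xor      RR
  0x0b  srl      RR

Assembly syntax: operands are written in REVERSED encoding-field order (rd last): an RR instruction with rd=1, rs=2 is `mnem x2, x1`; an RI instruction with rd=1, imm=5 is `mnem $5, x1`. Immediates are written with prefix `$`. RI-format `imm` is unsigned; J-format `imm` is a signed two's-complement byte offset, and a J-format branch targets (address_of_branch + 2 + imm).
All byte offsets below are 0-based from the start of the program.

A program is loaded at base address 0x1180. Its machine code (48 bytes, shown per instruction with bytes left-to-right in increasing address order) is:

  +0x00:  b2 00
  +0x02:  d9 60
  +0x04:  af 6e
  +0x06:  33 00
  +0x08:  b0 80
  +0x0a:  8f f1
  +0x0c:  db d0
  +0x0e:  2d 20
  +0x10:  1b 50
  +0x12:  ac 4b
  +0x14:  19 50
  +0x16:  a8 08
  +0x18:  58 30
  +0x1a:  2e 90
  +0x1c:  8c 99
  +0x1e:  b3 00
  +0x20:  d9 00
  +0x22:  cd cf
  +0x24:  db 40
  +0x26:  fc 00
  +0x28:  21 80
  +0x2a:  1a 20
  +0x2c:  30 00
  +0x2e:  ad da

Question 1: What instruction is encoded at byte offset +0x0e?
srl x2, x2

+0x0e: 2d 20 ⇒ word 0x2d20 (big)
  op=0x2d20>>10=0xb ⇒ srl (RR)
  rd@[9:7]=0x2 ⇒ x2
  rs@[6:4]=0x2 ⇒ x2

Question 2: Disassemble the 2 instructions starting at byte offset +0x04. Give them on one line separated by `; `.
@+04  big-endian(af 6e) = 0xaf6e
  top 6b → 0x2b → addi [RI]
  rd: (w>>7)&0x7=0x6 → x6
  imm: (w>>0)&0x7f=0x6e → $110
@+06  big-endian(33 00) = 0x3300
  top 6b → 0xc → dec [R]
  rd: (w>>7)&0x7=0x6 → x6

addi $110, x6; dec x6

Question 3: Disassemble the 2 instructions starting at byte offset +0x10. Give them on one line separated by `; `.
+0x10: 1b 50 ⇒ word 0x1b50 (big)
  opcode bits[15:10]=0x6: xor/RR
  rd: (w>>7)&0x7=0x6 → x6
  rs: (w>>4)&0x7=0x5 → x5
+0x12: ac 4b ⇒ word 0xac4b (big)
  opcode bits[15:10]=0x2b: addi/RI
  rd: (w>>7)&0x7=0x0 → x0
  imm: (w>>0)&0x7f=0x4b → $75

xor x5, x6; addi $75, x0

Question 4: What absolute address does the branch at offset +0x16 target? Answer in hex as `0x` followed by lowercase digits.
+0x16: a8 08 ⇒ word 0xa808 (big)
  op=0xa808>>10=0x2a ⇒ bra (J)
  imm: (w>>0)&0x3ff=0x8 → $8
  target = base 0x1180 + off 0x16 + 2 + imm 8 = 0x11a0

0x11a0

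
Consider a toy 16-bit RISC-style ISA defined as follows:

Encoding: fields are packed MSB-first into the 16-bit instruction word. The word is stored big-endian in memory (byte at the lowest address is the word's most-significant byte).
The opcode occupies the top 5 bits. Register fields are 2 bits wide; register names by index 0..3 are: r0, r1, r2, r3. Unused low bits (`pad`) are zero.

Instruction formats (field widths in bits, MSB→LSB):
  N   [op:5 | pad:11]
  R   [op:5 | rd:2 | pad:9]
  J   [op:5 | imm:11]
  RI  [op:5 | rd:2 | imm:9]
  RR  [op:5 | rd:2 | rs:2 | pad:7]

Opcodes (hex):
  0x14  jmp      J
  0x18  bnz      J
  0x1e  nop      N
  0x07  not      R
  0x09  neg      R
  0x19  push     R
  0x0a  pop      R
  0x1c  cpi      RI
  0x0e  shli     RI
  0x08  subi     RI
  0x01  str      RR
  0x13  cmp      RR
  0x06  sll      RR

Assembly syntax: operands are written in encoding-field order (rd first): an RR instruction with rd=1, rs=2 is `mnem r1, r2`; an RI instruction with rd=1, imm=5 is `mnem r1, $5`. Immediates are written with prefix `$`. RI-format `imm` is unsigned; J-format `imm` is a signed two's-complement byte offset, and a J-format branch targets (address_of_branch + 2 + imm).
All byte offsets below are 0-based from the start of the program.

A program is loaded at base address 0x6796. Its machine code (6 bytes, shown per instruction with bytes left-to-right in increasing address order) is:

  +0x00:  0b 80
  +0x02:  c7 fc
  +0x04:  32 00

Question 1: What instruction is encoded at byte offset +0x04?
sll r1, r0

+0x04: 32 00 ⇒ word 0x3200 (big)
  op=0x3200>>11=0x6 ⇒ sll (RR)
  rd: (w>>9)&0x3=0x1 → r1
  rs: (w>>7)&0x3=0x0 → r0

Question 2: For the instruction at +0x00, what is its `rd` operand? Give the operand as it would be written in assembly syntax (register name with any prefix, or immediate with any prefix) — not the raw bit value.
r1

off 0x00: read 0b 80 as big → 0x0b80
  top 5b → 0x1 → str [RR]
  rd@[10:9]=0x1 ⇒ r1
  rs@[8:7]=0x3 ⇒ r3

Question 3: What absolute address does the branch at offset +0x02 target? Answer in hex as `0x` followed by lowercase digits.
0x6796

off 0x02: read c7 fc as big → 0xc7fc
  opcode bits[15:11]=0x18: bnz/J
  imm: (w>>0)&0x7ff=0x7fc (s11→-4) → $-4
  target = base 0x6796 + off 0x02 + 2 + imm -4 = 0x6796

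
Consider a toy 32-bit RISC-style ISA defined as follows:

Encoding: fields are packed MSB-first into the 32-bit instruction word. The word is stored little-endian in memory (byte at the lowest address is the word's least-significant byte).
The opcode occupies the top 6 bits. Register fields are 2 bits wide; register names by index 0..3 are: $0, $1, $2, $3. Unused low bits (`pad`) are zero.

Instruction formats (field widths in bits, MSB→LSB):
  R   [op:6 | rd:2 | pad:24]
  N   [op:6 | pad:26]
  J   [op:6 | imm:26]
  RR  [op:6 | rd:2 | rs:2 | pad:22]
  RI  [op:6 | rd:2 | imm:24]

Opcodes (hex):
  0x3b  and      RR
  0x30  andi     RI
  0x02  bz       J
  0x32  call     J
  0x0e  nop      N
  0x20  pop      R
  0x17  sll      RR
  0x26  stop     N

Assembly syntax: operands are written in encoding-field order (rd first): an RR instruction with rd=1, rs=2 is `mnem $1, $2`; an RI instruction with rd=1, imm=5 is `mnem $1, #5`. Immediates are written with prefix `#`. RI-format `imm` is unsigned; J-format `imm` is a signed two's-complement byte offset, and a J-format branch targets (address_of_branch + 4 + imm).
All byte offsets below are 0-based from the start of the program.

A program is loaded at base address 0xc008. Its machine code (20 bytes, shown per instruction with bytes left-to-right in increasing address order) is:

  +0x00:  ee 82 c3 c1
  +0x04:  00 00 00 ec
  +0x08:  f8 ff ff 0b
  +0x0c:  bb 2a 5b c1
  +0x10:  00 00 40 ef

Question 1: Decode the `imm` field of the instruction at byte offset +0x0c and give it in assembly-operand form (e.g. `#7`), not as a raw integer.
#5974715

[0c] bb 2a 5b c1 → 0xc15b2abb
  op=0xc15b2abb>>26=0x30 ⇒ andi (RI)
  [25:24] rd=1 = $1
  [23:0] imm=5974715 = #5974715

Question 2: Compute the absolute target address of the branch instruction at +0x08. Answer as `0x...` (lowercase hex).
off 0x08: read f8 ff ff 0b as little → 0x0bfffff8
  op=0x0bfffff8>>26=0x2 ⇒ bz (J)
  imm@[25:0]=0x3fffff8 (s26→-8) ⇒ #-8
  target = base 0xc008 + off 0x08 + 4 + imm -8 = 0xc00c

0xc00c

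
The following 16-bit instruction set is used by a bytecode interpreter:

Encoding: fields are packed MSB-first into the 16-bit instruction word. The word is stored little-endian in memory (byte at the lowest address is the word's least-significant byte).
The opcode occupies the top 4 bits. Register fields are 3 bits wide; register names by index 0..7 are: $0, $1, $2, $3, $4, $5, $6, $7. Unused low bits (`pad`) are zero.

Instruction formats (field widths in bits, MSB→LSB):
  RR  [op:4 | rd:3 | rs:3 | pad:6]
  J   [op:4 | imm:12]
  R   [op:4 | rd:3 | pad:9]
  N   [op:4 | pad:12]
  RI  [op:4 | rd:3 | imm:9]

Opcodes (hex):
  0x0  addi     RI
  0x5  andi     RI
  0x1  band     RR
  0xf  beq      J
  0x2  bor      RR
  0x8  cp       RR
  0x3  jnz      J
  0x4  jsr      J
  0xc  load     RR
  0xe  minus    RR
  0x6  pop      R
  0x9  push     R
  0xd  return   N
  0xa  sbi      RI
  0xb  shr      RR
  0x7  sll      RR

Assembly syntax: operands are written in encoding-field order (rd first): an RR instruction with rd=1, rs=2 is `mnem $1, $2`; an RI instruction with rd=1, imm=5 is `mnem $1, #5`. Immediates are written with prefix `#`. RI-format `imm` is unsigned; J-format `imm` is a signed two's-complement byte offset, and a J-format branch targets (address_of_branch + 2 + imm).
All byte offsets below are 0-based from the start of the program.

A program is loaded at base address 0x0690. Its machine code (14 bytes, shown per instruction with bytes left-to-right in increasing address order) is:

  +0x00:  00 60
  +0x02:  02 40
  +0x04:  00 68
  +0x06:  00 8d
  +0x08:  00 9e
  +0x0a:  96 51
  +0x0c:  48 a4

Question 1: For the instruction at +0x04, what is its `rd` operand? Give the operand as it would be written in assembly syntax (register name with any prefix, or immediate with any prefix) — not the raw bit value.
off 0x04: read 00 68 as little → 0x6800
  top 4b → 0x6 → pop [R]
  rd@[11:9]=0x4 ⇒ $4

$4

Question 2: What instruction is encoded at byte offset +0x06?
cp $6, $4

off 0x06: read 00 8d as little → 0x8d00
  top 4b → 0x8 → cp [RR]
  rd@[11:9]=0x6 ⇒ $6
  rs@[8:6]=0x4 ⇒ $4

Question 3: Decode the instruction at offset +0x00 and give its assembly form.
pop $0

@+00  little-endian(00 60) = 0x6000
  op=0x6000>>12=0x6 ⇒ pop (R)
  [11:9] rd=0 = $0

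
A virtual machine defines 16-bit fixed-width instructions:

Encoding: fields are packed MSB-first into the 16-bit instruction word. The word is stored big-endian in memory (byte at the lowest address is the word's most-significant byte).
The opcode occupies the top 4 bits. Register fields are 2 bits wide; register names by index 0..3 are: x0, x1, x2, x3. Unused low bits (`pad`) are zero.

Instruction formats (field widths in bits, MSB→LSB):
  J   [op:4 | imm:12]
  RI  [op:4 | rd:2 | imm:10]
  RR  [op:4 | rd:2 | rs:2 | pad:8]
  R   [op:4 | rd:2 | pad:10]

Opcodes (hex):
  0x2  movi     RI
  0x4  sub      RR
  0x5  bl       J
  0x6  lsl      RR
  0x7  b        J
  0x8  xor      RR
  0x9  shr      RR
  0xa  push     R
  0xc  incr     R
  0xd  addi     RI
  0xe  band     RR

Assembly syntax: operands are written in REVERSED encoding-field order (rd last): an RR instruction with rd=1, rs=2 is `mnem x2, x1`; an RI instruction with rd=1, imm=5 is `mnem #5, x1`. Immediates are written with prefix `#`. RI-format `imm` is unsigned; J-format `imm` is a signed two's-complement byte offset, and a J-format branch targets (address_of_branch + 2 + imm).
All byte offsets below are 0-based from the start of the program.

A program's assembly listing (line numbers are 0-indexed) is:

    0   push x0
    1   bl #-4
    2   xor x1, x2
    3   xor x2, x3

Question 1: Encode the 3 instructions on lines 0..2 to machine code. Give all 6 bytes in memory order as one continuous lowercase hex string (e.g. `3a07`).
L0: push op=0xa:4|rd=0:2|pad=0:10 ⇒ 0xa000 ⇒ big a0 00
L1: bl op=0x5:4|imm=-4:12 ⇒ 0x5ffc ⇒ big 5f fc
L2: xor op=0x8:4|rd=2:2|rs=1:2|pad=0:8 ⇒ 0x8900 ⇒ big 89 00

a0005ffc8900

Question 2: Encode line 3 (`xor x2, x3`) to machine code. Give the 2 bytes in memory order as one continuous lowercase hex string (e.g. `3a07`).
3. xor fields op=0x8:4|rd=3:2|rs=2:2|pad=0:8 → word 8e00h → 8e 00

8e00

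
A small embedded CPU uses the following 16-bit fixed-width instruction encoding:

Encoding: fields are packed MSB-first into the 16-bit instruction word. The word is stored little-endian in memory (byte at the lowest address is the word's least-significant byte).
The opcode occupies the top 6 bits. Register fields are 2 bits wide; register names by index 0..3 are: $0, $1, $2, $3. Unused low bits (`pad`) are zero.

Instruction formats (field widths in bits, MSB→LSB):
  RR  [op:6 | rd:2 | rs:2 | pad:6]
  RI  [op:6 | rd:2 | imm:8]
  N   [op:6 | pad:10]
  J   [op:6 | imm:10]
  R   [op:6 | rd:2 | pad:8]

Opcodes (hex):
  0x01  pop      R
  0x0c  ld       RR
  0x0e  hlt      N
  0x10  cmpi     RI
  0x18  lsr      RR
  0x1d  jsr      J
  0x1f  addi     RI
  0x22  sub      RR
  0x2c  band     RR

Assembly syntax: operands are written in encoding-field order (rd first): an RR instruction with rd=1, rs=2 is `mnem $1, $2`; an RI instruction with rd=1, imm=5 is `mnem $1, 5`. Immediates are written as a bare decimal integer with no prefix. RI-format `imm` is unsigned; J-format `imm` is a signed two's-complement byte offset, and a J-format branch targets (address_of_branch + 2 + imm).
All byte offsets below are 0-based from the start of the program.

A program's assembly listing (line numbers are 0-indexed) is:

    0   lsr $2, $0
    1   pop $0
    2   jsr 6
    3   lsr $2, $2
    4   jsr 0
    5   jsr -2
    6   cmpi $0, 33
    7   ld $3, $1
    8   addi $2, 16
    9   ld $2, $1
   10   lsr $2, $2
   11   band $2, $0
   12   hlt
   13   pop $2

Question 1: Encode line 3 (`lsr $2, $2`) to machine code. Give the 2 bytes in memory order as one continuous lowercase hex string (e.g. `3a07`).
8062

line 3 (lsr): pack op=0x18:6|rd=2:2|rs=2:2|pad=0:6 = 0x6280; little→ 80 62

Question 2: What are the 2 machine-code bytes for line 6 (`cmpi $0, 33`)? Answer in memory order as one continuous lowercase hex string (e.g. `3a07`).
2140

6. cmpi fields op=0x10:6|rd=0:2|imm=33:8 → word 4021h → 21 40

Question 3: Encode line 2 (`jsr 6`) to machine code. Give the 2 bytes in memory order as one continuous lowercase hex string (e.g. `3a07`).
2. jsr fields op=0x1d:6|imm=6:10 → word 7406h → 06 74

0674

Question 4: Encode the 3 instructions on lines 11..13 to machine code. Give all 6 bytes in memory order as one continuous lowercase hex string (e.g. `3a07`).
line 11 (band): pack op=0x2c:6|rd=2:2|rs=0:2|pad=0:6 = 0xb200; little→ 00 b2
line 12 (hlt): pack op=0xe:6|pad=0:10 = 0x3800; little→ 00 38
line 13 (pop): pack op=0x1:6|rd=2:2|pad=0:8 = 0x0600; little→ 00 06

00b200380006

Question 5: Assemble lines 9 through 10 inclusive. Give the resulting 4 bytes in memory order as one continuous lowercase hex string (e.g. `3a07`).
40328062

9. ld fields op=0xc:6|rd=2:2|rs=1:2|pad=0:6 → word 3240h → 40 32
10. lsr fields op=0x18:6|rd=2:2|rs=2:2|pad=0:6 → word 6280h → 80 62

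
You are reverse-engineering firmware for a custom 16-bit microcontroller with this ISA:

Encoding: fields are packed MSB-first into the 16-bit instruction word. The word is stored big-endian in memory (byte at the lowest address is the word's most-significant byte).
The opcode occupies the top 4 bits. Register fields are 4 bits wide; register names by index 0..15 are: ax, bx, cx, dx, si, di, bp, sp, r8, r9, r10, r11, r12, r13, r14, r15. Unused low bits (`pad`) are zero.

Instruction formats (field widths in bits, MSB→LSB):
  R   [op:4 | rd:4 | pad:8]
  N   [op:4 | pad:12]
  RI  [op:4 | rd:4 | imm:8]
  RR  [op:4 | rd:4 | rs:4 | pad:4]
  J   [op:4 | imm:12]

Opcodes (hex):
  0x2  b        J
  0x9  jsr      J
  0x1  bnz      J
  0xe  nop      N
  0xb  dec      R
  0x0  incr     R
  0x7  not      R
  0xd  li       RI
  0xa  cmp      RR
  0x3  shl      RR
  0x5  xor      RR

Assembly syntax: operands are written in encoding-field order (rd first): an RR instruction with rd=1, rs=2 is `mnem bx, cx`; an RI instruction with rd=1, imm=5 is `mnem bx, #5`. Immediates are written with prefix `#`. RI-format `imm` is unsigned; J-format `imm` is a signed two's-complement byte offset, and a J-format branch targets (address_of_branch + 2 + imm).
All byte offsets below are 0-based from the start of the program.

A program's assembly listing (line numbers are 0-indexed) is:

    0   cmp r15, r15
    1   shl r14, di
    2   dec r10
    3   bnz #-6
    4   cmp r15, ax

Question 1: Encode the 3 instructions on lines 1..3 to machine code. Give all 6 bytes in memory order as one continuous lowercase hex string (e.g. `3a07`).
line 1 (shl): pack op=0x3:4|rd=14:4|rs=5:4|pad=0:4 = 0x3e50; big→ 3e 50
line 2 (dec): pack op=0xb:4|rd=10:4|pad=0:8 = 0xba00; big→ ba 00
line 3 (bnz): pack op=0x1:4|imm=-6:12 = 0x1ffa; big→ 1f fa

3e50ba001ffa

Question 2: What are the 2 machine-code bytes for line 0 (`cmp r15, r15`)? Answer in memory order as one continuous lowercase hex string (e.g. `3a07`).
line 0 (cmp): pack op=0xa:4|rd=15:4|rs=15:4|pad=0:4 = 0xaff0; big→ af f0

aff0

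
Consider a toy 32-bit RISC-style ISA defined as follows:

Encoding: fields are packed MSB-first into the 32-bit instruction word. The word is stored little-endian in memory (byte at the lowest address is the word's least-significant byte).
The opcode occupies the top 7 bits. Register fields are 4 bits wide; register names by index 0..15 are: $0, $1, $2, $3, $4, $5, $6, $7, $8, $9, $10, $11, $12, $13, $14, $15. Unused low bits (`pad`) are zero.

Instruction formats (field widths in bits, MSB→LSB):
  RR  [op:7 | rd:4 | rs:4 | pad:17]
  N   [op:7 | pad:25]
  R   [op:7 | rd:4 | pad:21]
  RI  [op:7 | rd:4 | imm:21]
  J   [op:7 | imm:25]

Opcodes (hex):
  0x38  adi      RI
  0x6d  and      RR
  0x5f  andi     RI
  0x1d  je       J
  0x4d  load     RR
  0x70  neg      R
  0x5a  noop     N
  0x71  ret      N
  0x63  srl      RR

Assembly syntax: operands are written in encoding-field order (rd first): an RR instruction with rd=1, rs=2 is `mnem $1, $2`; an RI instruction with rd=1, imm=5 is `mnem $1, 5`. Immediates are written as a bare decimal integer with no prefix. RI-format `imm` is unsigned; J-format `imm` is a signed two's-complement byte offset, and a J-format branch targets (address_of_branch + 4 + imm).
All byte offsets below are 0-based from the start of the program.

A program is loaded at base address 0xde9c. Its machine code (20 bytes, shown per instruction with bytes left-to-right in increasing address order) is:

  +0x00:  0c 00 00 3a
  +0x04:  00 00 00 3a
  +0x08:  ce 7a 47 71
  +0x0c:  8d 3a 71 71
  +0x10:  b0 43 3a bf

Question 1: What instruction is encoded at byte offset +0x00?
off 0x00: read 0c 00 00 3a as little → 0x3a00000c
  top 7b → 0x1d → je [J]
  imm@[24:0]=0xc ⇒ 12

je 12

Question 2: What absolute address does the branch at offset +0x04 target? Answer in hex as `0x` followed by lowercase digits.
0xdea4

off 0x04: read 00 00 00 3a as little → 0x3a000000
  op=0x3a000000>>25=0x1d ⇒ je (J)
  [24:0] imm=0 = 0
  target = base 0xde9c + off 0x04 + 4 + imm 0 = 0xdea4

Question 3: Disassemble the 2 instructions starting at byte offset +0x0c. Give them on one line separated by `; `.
[0c] 8d 3a 71 71 → 0x71713a8d
  top 7b → 0x38 → adi [RI]
  rd: (w>>21)&0xf=0xb → $11
  imm: (w>>0)&0x1fffff=0x113a8d → 1129101
[10] b0 43 3a bf → 0xbf3a43b0
  top 7b → 0x5f → andi [RI]
  rd: (w>>21)&0xf=0x9 → $9
  imm: (w>>0)&0x1fffff=0x1a43b0 → 1721264

adi $11, 1129101; andi $9, 1721264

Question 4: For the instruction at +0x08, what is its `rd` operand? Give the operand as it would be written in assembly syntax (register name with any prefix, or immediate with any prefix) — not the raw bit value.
[08] ce 7a 47 71 → 0x71477ace
  top 7b → 0x38 → adi [RI]
  rd@[24:21]=0xa ⇒ $10
  imm@[20:0]=0x77ace ⇒ 490190

$10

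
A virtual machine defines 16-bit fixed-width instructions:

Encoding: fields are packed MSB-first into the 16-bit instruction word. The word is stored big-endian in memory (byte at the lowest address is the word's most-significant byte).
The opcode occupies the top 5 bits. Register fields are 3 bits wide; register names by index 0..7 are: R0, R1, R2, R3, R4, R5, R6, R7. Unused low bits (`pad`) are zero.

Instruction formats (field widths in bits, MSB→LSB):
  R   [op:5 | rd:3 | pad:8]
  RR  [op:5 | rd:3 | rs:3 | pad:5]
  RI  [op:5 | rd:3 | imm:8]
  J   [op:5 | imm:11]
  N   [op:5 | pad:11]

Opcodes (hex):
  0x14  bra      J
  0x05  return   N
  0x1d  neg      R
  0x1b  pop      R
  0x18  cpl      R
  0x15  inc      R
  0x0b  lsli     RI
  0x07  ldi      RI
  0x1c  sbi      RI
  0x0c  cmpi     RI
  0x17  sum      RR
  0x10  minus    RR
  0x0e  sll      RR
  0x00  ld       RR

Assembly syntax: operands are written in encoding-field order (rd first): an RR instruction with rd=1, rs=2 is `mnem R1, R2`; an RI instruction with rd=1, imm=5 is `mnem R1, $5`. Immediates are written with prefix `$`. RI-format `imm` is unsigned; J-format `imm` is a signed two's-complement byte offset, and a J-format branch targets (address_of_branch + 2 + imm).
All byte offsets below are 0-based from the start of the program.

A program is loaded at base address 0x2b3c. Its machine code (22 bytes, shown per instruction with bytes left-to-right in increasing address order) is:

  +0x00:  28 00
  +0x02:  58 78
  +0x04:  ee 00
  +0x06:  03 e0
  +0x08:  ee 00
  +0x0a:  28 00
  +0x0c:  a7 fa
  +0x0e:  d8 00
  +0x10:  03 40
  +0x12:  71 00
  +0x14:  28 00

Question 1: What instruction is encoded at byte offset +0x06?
off 0x06: read 03 e0 as big → 0x03e0
  top 5b → 0x0 → ld [RR]
  rd: (w>>8)&0x7=0x3 → R3
  rs: (w>>5)&0x7=0x7 → R7

ld R3, R7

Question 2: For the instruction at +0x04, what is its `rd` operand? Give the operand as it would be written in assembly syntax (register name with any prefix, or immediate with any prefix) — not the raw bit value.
R6

+0x04: ee 00 ⇒ word 0xee00 (big)
  top 5b → 0x1d → neg [R]
  rd: (w>>8)&0x7=0x6 → R6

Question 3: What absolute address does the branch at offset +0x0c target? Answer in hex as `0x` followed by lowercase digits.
0x2b44

off 0x0c: read a7 fa as big → 0xa7fa
  op=0xa7fa>>11=0x14 ⇒ bra (J)
  imm: (w>>0)&0x7ff=0x7fa (s11→-6) → $-6
  target = base 0x2b3c + off 0x0c + 2 + imm -6 = 0x2b44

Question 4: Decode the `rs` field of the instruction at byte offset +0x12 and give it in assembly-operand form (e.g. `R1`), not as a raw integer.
R0

+0x12: 71 00 ⇒ word 0x7100 (big)
  op=0x7100>>11=0xe ⇒ sll (RR)
  [10:8] rd=1 = R1
  [7:5] rs=0 = R0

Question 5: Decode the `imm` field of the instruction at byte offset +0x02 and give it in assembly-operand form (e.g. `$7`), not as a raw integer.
$120

[02] 58 78 → 0x5878
  op=0x5878>>11=0xb ⇒ lsli (RI)
  rd@[10:8]=0x0 ⇒ R0
  imm@[7:0]=0x78 ⇒ $120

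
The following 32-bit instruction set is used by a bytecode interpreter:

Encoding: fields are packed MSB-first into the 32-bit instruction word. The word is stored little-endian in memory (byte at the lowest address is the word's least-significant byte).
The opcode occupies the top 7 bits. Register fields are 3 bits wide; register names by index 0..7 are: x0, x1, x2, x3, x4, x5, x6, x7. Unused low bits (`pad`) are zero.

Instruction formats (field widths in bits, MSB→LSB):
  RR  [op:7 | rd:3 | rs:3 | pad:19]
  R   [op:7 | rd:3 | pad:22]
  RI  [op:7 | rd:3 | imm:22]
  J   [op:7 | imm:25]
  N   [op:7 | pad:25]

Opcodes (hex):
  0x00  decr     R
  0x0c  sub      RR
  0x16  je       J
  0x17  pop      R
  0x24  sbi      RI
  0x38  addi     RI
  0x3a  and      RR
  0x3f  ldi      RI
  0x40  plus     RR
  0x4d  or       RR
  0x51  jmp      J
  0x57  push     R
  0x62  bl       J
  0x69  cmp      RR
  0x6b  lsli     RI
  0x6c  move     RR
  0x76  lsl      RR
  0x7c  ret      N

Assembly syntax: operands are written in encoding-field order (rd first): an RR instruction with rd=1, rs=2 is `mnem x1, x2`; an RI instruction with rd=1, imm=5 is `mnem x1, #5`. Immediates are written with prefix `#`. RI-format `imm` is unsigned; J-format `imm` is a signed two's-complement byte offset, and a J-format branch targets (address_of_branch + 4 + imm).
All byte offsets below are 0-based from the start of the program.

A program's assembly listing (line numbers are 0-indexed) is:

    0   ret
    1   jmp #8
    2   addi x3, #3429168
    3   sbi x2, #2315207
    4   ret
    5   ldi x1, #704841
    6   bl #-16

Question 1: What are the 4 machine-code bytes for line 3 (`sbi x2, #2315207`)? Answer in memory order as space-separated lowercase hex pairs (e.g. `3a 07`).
line 3 (sbi): pack op=0x24:7|rd=2:3|imm=2315207:22 = 0x48a353c7; little→ c7 53 a3 48

c7 53 a3 48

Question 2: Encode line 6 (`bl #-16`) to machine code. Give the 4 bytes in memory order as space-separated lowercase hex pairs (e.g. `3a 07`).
L6: bl op=0x62:7|imm=-16:25 ⇒ 0xc5fffff0 ⇒ little f0 ff ff c5

f0 ff ff c5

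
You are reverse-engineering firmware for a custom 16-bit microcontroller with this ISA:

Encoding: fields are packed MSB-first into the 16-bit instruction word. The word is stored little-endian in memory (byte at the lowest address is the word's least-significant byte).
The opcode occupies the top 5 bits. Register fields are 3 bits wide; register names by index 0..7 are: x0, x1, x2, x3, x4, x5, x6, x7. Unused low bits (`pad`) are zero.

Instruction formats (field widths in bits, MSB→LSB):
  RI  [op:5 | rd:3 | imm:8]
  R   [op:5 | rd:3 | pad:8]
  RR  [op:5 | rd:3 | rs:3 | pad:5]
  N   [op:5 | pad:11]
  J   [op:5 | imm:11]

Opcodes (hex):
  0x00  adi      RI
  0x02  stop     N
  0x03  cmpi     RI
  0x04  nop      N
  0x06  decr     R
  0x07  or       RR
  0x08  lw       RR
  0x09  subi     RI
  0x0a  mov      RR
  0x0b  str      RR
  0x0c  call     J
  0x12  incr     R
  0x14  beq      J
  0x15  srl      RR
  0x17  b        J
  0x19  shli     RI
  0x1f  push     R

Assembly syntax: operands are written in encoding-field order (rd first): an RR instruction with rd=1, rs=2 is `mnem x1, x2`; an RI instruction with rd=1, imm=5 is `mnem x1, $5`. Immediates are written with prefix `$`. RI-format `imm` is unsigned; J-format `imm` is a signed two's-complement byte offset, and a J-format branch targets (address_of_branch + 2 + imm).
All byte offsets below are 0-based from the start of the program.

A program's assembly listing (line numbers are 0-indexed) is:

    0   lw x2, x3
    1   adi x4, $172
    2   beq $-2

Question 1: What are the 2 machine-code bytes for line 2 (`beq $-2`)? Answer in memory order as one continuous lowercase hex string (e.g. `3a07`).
fea7

L2: beq op=0x14:5|imm=-2:11 ⇒ 0xa7fe ⇒ little fe a7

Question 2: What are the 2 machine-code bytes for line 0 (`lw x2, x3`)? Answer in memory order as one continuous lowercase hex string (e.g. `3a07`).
L0: lw op=0x8:5|rd=2:3|rs=3:3|pad=0:5 ⇒ 0x4260 ⇒ little 60 42

6042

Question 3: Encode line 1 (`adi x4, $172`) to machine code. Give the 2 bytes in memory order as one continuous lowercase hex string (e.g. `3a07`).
1. adi fields op=0x0:5|rd=4:3|imm=172:8 → word 04ach → ac 04

ac04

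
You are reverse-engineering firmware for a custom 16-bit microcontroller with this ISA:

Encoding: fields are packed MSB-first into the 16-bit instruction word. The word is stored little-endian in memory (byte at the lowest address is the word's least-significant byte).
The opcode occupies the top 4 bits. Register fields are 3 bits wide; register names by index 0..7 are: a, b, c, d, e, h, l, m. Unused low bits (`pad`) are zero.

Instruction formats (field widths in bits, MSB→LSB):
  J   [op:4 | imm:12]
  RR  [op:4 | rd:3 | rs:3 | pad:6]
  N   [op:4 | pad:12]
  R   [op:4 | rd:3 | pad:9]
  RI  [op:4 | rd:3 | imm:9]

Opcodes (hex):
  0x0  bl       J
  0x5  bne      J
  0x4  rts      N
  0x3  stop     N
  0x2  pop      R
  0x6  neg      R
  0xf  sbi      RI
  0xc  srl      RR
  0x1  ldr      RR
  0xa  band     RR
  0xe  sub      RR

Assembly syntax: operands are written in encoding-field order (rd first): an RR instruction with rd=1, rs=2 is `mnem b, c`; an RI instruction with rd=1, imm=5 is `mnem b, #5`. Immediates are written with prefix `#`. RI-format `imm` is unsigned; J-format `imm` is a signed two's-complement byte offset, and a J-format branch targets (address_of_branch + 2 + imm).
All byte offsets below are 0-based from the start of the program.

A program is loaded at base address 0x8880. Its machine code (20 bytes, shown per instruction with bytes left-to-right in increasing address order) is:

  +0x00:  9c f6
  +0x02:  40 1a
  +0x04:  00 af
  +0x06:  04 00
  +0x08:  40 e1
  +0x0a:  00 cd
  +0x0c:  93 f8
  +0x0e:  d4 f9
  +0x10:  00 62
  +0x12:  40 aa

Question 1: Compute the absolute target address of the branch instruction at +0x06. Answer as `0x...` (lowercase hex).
off 0x06: read 04 00 as little → 0x0004
  op=0x0004>>12=0x0 ⇒ bl (J)
  [11:0] imm=4 = #4
  target = base 0x8880 + off 0x06 + 2 + imm 4 = 0x888c

0x888c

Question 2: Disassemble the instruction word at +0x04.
band m, e

+0x04: 00 af ⇒ word 0xaf00 (little)
  top 4b → 0xa → band [RR]
  [11:9] rd=7 = m
  [8:6] rs=4 = e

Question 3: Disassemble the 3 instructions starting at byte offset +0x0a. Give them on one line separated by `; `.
srl l, e; sbi e, #147; sbi e, #468

off 0x0a: read 00 cd as little → 0xcd00
  top 4b → 0xc → srl [RR]
  rd: (w>>9)&0x7=0x6 → l
  rs: (w>>6)&0x7=0x4 → e
off 0x0c: read 93 f8 as little → 0xf893
  top 4b → 0xf → sbi [RI]
  rd: (w>>9)&0x7=0x4 → e
  imm: (w>>0)&0x1ff=0x93 → #147
off 0x0e: read d4 f9 as little → 0xf9d4
  top 4b → 0xf → sbi [RI]
  rd: (w>>9)&0x7=0x4 → e
  imm: (w>>0)&0x1ff=0x1d4 → #468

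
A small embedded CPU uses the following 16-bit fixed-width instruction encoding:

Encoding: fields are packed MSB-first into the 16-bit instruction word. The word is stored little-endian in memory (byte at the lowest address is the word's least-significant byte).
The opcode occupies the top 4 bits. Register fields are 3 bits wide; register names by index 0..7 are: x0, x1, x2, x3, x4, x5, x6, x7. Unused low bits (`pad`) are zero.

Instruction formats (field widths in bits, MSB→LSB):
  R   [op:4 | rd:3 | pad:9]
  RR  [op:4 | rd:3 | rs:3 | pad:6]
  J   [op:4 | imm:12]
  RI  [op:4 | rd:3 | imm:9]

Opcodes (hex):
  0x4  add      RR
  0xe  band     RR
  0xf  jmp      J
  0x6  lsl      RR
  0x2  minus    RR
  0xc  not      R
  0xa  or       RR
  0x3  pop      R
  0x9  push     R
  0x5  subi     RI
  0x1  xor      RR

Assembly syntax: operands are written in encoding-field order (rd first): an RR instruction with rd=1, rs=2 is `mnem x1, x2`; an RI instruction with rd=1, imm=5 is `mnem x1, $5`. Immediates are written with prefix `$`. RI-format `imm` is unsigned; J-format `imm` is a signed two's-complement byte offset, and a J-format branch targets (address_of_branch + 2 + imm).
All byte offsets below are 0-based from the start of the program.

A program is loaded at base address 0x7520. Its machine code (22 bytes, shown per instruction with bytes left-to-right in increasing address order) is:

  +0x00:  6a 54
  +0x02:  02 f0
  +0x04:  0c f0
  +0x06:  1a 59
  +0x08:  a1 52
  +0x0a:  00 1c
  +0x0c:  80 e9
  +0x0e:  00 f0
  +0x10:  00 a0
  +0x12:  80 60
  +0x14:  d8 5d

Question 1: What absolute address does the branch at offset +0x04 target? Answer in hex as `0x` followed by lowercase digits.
@+04  little-endian(0c f0) = 0xf00c
  opcode bits[15:12]=0xf: jmp/J
  imm@[11:0]=0xc ⇒ $12
  target = base 0x7520 + off 0x04 + 2 + imm 12 = 0x7532

0x7532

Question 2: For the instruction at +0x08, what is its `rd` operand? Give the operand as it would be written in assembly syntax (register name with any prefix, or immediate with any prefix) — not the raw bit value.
x1

+0x08: a1 52 ⇒ word 0x52a1 (little)
  opcode bits[15:12]=0x5: subi/RI
  rd: (w>>9)&0x7=0x1 → x1
  imm: (w>>0)&0x1ff=0xa1 → $161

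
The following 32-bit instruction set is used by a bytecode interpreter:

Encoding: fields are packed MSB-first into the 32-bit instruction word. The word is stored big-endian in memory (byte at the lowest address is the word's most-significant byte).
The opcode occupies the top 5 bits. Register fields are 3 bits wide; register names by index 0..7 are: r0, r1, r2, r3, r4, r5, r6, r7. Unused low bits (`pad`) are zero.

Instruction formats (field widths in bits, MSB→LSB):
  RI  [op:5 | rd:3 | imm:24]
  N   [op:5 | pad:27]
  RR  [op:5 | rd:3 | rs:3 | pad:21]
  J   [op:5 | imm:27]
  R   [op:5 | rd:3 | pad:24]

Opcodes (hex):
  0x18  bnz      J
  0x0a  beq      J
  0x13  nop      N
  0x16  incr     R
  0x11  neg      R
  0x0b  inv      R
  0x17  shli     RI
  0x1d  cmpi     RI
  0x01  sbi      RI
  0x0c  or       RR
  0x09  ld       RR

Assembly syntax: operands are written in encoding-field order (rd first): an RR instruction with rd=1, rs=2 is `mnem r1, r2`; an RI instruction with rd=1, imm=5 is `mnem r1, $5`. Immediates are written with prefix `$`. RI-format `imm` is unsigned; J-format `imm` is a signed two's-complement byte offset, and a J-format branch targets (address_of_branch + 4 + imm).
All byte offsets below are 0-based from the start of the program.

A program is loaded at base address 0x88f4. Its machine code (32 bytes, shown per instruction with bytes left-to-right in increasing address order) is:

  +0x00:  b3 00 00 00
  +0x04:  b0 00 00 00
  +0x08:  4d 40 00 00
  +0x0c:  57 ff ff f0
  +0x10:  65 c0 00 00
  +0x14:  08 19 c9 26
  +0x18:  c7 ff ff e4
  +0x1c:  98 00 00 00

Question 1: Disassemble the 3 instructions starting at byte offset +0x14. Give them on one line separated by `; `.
off 0x14: read 08 19 c9 26 as big → 0x0819c926
  op=0x0819c926>>27=0x1 ⇒ sbi (RI)
  rd@[26:24]=0x0 ⇒ r0
  imm@[23:0]=0x19c926 ⇒ $1689894
off 0x18: read c7 ff ff e4 as big → 0xc7ffffe4
  op=0xc7ffffe4>>27=0x18 ⇒ bnz (J)
  imm@[26:0]=0x7ffffe4 (s27→-28) ⇒ $-28
off 0x1c: read 98 00 00 00 as big → 0x98000000
  op=0x98000000>>27=0x13 ⇒ nop (N)

sbi r0, $1689894; bnz $-28; nop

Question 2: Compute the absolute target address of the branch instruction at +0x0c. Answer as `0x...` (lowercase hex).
0x88f4

[0c] 57 ff ff f0 → 0x57fffff0
  top 5b → 0xa → beq [J]
  imm: (w>>0)&0x7ffffff=0x7fffff0 (s27→-16) → $-16
  target = base 0x88f4 + off 0x0c + 4 + imm -16 = 0x88f4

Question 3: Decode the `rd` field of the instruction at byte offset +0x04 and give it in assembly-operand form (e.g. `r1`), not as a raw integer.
[04] b0 00 00 00 → 0xb0000000
  op=0xb0000000>>27=0x16 ⇒ incr (R)
  rd: (w>>24)&0x7=0x0 → r0

r0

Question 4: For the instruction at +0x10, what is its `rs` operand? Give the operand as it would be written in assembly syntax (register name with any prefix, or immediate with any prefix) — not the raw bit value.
r6

@+10  big-endian(65 c0 00 00) = 0x65c00000
  opcode bits[31:27]=0xc: or/RR
  [26:24] rd=5 = r5
  [23:21] rs=6 = r6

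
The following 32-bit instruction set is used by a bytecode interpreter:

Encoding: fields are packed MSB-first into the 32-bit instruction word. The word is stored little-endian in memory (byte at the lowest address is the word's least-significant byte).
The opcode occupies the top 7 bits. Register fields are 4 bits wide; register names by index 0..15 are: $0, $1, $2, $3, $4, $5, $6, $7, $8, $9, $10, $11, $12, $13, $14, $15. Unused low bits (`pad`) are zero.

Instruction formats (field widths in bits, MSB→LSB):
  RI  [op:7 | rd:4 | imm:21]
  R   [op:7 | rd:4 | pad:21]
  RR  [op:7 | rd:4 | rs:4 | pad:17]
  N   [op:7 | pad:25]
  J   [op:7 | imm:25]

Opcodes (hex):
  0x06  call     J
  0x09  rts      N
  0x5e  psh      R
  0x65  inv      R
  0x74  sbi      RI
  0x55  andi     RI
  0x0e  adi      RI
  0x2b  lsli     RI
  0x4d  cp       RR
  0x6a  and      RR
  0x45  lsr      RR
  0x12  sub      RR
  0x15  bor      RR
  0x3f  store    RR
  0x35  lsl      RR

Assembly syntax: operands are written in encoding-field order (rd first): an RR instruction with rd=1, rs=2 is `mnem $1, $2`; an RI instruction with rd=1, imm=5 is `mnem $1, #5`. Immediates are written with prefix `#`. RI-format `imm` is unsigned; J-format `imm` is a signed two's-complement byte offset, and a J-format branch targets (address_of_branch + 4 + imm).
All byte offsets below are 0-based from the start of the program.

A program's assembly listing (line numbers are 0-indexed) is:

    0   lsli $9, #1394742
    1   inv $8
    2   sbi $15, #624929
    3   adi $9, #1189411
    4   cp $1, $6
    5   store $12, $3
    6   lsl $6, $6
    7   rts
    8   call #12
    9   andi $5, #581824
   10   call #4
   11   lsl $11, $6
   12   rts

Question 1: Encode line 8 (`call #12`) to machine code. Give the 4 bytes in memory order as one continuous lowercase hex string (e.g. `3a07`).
line 8 (call): pack op=0x6:7|imm=12:25 = 0x0c00000c; little→ 0c 00 00 0c

0c00000c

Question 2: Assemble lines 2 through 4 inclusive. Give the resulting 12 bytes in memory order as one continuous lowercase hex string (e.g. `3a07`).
L2: sbi op=0x74:7|rd=15:4|imm=624929:21 ⇒ 0xe9e98921 ⇒ little 21 89 e9 e9
L3: adi op=0xe:7|rd=9:4|imm=1189411:21 ⇒ 0x1d322623 ⇒ little 23 26 32 1d
L4: cp op=0x4d:7|rd=1:4|rs=6:4|pad=0:17 ⇒ 0x9a2c0000 ⇒ little 00 00 2c 9a

2189e9e92326321d00002c9a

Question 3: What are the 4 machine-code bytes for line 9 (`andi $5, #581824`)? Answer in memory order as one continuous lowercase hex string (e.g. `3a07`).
L9: andi op=0x55:7|rd=5:4|imm=581824:21 ⇒ 0xaaa8e0c0 ⇒ little c0 e0 a8 aa

c0e0a8aa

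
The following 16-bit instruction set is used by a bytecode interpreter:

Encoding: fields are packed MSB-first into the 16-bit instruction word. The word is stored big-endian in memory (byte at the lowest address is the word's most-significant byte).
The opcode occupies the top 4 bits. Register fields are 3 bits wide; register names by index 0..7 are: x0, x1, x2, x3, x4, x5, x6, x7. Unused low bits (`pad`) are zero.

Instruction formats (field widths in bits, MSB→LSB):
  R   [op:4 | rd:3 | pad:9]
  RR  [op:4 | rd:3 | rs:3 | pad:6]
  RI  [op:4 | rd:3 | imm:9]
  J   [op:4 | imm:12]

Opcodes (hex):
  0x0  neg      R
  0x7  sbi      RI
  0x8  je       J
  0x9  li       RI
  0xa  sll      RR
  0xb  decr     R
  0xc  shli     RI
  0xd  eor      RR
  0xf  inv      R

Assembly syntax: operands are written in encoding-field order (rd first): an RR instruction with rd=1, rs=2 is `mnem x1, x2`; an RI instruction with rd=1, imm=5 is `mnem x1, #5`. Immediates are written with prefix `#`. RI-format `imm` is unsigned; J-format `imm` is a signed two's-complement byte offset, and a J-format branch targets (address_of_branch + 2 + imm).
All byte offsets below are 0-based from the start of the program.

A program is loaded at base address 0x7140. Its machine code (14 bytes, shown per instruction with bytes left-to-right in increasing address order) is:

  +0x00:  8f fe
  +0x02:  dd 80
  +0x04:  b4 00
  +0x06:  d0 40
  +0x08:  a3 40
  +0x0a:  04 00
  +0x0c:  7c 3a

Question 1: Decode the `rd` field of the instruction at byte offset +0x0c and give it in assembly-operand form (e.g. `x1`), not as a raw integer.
off 0x0c: read 7c 3a as big → 0x7c3a
  op=0x7c3a>>12=0x7 ⇒ sbi (RI)
  [11:9] rd=6 = x6
  [8:0] imm=58 = #58

x6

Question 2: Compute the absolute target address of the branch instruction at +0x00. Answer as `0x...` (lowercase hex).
@+00  big-endian(8f fe) = 0x8ffe
  opcode bits[15:12]=0x8: je/J
  imm: (w>>0)&0xfff=0xffe (s12→-2) → #-2
  target = base 0x7140 + off 0x00 + 2 + imm -2 = 0x7140

0x7140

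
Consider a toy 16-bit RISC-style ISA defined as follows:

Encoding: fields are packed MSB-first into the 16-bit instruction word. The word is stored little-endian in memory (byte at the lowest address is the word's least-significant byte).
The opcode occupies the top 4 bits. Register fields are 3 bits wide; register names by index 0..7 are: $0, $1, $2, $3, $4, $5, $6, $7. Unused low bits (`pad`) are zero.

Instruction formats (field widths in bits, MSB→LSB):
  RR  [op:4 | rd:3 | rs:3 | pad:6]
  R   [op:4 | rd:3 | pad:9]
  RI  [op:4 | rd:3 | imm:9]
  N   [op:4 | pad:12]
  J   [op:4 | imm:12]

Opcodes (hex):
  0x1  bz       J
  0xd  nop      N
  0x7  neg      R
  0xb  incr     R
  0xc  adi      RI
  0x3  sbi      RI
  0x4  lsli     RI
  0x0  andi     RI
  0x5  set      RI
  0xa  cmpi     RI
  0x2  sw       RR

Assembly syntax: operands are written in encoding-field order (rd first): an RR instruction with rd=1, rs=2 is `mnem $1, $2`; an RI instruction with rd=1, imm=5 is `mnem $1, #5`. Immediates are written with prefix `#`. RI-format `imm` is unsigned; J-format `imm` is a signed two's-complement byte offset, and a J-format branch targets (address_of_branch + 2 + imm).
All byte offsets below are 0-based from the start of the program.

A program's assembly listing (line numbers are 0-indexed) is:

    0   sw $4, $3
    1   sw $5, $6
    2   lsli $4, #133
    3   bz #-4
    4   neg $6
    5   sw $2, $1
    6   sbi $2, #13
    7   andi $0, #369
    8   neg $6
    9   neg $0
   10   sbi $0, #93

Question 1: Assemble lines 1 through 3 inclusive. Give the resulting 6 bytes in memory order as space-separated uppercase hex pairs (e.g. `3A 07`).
L1: sw op=0x2:4|rd=5:3|rs=6:3|pad=0:6 ⇒ 0x2b80 ⇒ little 80 2b
L2: lsli op=0x4:4|rd=4:3|imm=133:9 ⇒ 0x4885 ⇒ little 85 48
L3: bz op=0x1:4|imm=-4:12 ⇒ 0x1ffc ⇒ little fc 1f

80 2B 85 48 FC 1F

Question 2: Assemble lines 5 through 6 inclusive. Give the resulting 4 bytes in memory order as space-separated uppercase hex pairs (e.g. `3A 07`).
5. sw fields op=0x2:4|rd=2:3|rs=1:3|pad=0:6 → word 2440h → 40 24
6. sbi fields op=0x3:4|rd=2:3|imm=13:9 → word 340dh → 0d 34

40 24 0D 34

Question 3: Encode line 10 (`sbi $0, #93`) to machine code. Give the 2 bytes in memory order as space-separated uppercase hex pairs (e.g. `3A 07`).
line 10 (sbi): pack op=0x3:4|rd=0:3|imm=93:9 = 0x305d; little→ 5d 30

5D 30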